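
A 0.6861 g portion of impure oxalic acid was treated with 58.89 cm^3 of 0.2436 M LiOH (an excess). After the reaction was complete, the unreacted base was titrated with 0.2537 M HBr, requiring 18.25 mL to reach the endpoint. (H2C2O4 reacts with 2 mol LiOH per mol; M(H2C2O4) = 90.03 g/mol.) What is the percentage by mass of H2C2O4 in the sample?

Total n(LiOH) added = 0.2436 x 0.05889 = 0.01435 mol.
n(HBr) used = 0.2537 x 0.01825 = 0.004630 mol, which equals the excess n(LiOH).
So n(LiOH) consumed by the sample = 0.01435 - 0.004630 = 0.009716 mol.
n(H2C2O4) = 0.009716 / 2 = 0.004858 mol.
mass H2C2O4 = 0.004858 x 90.03 = 0.4373 g, so %H2C2O4 = 0.4373/0.6861 x 100 = 63.7%.

63.7%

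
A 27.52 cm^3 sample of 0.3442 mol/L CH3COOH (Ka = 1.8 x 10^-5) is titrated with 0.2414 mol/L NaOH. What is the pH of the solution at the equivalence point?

n(CH3COOH) = 0.3442 x 0.02752 = 0.009472 mol; V(NaOH) at equivalence = 0.009472/0.2414 = 0.03924 L.
At equivalence all the acid is converted to CH3COO-; total volume = 0.02752 + 0.03924 = 0.06676 L, so [CH3COO-] = 0.009472/0.06676 = 0.1419 M.
Kb = Kw/Ka = 1.0e-14 / 1.8 x 10^-5 = 5.56e-10.
[OH^-] = sqrt(Kb x [CH3COO-]) = sqrt(5.56e-10 x 0.1419) = 8.88e-6 M.
pOH = 5.05, so pH = 14.00 - 5.05 = 8.95.

8.95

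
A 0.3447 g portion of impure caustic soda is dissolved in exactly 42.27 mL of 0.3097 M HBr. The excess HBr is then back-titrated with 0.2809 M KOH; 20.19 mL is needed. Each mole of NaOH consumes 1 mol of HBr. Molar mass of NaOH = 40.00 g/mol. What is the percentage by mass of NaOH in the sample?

Total n(HBr) added = 0.3097 x 0.04227 = 0.01309 mol.
n(KOH) used = 0.2809 x 0.02019 = 0.005671 mol, which equals the excess n(HBr).
So n(HBr) consumed by the sample = 0.01309 - 0.005671 = 0.007420 mol.
n(NaOH) = 0.007420 / 1 = 0.007420 mol.
mass NaOH = 0.007420 x 40.00 = 0.2968 g, so %NaOH = 0.2968/0.3447 x 100 = 86.1%.

86.1%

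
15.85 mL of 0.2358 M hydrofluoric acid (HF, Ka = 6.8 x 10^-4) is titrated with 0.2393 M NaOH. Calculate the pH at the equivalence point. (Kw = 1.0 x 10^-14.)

8.12

n(HF) = 0.2358 x 0.01585 = 0.003737 mol; V(NaOH) at equivalence = 0.003737/0.2393 = 0.01562 L.
At equivalence all the acid is converted to F-; total volume = 0.01585 + 0.01562 = 0.03147 L, so [F-] = 0.003737/0.03147 = 0.1188 M.
Kb = Kw/Ka = 1.0e-14 / 6.8 x 10^-4 = 1.47e-11.
[OH^-] = sqrt(Kb x [F-]) = sqrt(1.47e-11 x 0.1188) = 1.32e-6 M.
pOH = 5.88, so pH = 14.00 - 5.88 = 8.12.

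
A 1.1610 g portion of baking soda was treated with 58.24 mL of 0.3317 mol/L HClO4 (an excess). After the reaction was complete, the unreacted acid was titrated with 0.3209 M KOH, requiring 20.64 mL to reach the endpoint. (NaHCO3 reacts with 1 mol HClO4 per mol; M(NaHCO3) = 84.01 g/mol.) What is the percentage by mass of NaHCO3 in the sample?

Total n(HClO4) added = 0.3317 x 0.05824 = 0.01932 mol.
n(KOH) used = 0.3209 x 0.02064 = 0.006623 mol, which equals the excess n(HClO4).
So n(HClO4) consumed by the sample = 0.01932 - 0.006623 = 0.01269 mol.
n(NaHCO3) = 0.01269 / 1 = 0.01269 mol.
mass NaHCO3 = 0.01269 x 84.01 = 1.066 g, so %NaHCO3 = 1.066/1.1610 x 100 = 91.9%.

91.9%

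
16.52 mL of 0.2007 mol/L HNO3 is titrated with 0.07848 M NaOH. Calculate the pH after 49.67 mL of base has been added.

n(acid) = 0.2007 x 0.01652 = 0.003316 mol; n(NaOH) added = 0.07848 x 0.04967 = 0.003898 mol.
Base is in excess by 0.003898 - 0.003316 = 0.0005825 mol in a total volume of 0.06619 L.
[OH^-] = 0.0005825/0.06619 = 0.008801 M, so pOH = 2.06 and pH = 14.00 - 2.06 = 11.94.

11.94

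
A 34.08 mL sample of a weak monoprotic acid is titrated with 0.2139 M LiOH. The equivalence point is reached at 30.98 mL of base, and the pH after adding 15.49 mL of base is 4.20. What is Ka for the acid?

15.49 mL is half of the equivalence volume, so this is the half-equivalence point where [HA] = [A^-].
At half-equivalence pH = pKa, so pKa = 4.20.
Ka = 10^(-4.20) = 6.3 x 10^-5.

6.3 x 10^-5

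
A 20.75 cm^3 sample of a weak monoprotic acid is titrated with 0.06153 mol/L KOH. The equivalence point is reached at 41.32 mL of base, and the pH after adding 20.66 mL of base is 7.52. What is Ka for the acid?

20.66 mL is half of the equivalence volume, so this is the half-equivalence point where [HA] = [A^-].
At half-equivalence pH = pKa, so pKa = 7.52.
Ka = 10^(-7.52) = 3.0 x 10^-8.

3.0 x 10^-8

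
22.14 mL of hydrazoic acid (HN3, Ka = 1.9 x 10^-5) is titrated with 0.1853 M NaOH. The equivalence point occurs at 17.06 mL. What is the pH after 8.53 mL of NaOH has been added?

4.72

8.53 mL is exactly half the equivalence volume (17.06/2), i.e. the half-equivalence point.
There, n(HA) = n(A^-), so pH = pKa = -log(1.9 x 10^-5) = 4.72.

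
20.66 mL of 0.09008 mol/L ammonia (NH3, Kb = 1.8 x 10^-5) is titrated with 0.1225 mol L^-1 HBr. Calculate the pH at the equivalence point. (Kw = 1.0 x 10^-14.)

n(NH3) = 0.09008 x 0.02066 = 0.001861 mol; V(HBr) at equivalence = 0.001861/0.1225 = 0.01519 L.
At equivalence the base is fully converted to NH4+; total volume = 0.03585 L, so [NH4+] = 0.001861/0.03585 = 0.05191 M.
Ka(NH4+) = Kw/Kb = 1.0e-14 / 1.8 x 10^-5 = 5.56e-10.
[H^+] = sqrt(Ka x [NH4+]) = sqrt(5.56e-10 x 0.05191) = 5.37e-6 M.
pH = -log(5.37e-6) = 5.27.

5.27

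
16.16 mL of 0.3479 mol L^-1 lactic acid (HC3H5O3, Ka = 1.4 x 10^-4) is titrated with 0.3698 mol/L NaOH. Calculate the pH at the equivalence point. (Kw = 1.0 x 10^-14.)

8.55

n(HC3H5O3) = 0.3479 x 0.01616 = 0.005622 mol; V(NaOH) at equivalence = 0.005622/0.3698 = 0.01520 L.
At equivalence all the acid is converted to C3H5O3-; total volume = 0.01616 + 0.01520 = 0.03136 L, so [C3H5O3-] = 0.005622/0.03136 = 0.1793 M.
Kb = Kw/Ka = 1.0e-14 / 1.4 x 10^-4 = 7.14e-11.
[OH^-] = sqrt(Kb x [C3H5O3-]) = sqrt(7.14e-11 x 0.1793) = 3.58e-6 M.
pOH = 5.45, so pH = 14.00 - 5.45 = 8.55.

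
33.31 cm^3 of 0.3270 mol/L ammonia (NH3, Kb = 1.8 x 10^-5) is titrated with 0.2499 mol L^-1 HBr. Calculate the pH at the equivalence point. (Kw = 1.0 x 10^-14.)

5.05

n(NH3) = 0.3270 x 0.03331 = 0.01089 mol; V(HBr) at equivalence = 0.01089/0.2499 = 0.04359 L.
At equivalence the base is fully converted to NH4+; total volume = 0.07690 L, so [NH4+] = 0.01089/0.07690 = 0.1416 M.
Ka(NH4+) = Kw/Kb = 1.0e-14 / 1.8 x 10^-5 = 5.56e-10.
[H^+] = sqrt(Ka x [NH4+]) = sqrt(5.56e-10 x 0.1416) = 8.87e-6 M.
pH = -log(8.87e-6) = 5.05.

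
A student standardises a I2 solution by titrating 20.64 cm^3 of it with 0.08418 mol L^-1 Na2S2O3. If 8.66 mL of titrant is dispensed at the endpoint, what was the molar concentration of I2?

0.0177 M

n(Na2S2O3) = 0.08418 x 0.008660 = 0.0007290 mol.
From the balanced equation, 2 mol Na2S2O3 reacts with 1 mol I2, so n(I2) = 0.0007290 x 1/2 = 0.0003645 mol.
[I2] = 0.0003645 / 0.02064 L = 0.0177 M.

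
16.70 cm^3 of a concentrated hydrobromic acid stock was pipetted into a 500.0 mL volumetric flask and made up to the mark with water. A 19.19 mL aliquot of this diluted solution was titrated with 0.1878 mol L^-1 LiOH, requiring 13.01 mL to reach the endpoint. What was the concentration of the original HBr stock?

3.81 M

n(LiOH) = 0.1878 x 0.01301 = 0.002443 mol.
n(HBr) in the aliquot = 0.002443 mol.
[diluted HBr] = 0.002443 / 0.01919 = 0.1273 M.
Dilution factor = 500.0/16.70 = 29.94, so [stock] = 0.1273 x 29.94 = 3.81 M.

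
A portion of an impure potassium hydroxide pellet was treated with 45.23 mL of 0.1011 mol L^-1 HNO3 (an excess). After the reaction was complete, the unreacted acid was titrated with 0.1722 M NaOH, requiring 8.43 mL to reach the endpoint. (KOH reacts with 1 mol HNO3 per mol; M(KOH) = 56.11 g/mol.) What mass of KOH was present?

0.175 g

Total n(HNO3) added = 0.1011 x 0.04523 = 0.004573 mol.
n(NaOH) used = 0.1722 x 0.008430 = 0.001452 mol, which equals the excess n(HNO3).
So n(HNO3) consumed by the sample = 0.004573 - 0.001452 = 0.003121 mol.
n(KOH) = 0.003121 / 1 = 0.003121 mol.
mass = 0.003121 mol x 56.11 g/mol = 0.175 g.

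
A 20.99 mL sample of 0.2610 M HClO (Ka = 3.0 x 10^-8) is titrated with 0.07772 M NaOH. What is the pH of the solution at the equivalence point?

10.15

n(HClO) = 0.2610 x 0.02099 = 0.005478 mol; V(NaOH) at equivalence = 0.005478/0.07772 = 0.07049 L.
At equivalence all the acid is converted to ClO-; total volume = 0.02099 + 0.07049 = 0.09148 L, so [ClO-] = 0.005478/0.09148 = 0.05989 M.
Kb = Kw/Ka = 1.0e-14 / 3.0 x 10^-8 = 3.33e-7.
[OH^-] = sqrt(Kb x [ClO-]) = sqrt(3.33e-7 x 0.05989) = 0.000141 M.
pOH = 3.85, so pH = 14.00 - 3.85 = 10.15.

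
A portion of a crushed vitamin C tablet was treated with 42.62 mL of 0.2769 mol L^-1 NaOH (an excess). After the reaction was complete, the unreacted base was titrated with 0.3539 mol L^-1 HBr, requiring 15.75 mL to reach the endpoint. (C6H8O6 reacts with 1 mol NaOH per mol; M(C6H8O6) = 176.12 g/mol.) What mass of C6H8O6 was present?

Total n(NaOH) added = 0.2769 x 0.04262 = 0.01180 mol.
n(HBr) used = 0.3539 x 0.01575 = 0.005574 mol, which equals the excess n(NaOH).
So n(NaOH) consumed by the sample = 0.01180 - 0.005574 = 0.006228 mol.
n(C6H8O6) = 0.006228 / 1 = 0.006228 mol.
mass = 0.006228 mol x 176.12 g/mol = 1.10 g.

1.10 g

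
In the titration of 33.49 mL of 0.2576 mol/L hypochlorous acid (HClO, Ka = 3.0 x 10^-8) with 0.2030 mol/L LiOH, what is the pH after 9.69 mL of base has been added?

Initial n(HClO) = 0.2576 x 0.03349 = 0.008627 mol.
n(LiOH) added = 0.2030 x 0.009690 = 0.001967 mol, converting that many moles of HClO to ClO-.
Remaining n(HClO) = 0.006660 mol; n(ClO-) = 0.001967 mol.
By Henderson-Hasselbalch, pH = pKa + log([A^-]/[HA]) = 7.52 + log(0.001967/0.006660) = 7.52 + (-0.53) = 6.99.

6.99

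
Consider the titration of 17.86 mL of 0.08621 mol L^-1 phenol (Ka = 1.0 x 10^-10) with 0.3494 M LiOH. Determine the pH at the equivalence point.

n(C6H5OH) = 0.08621 x 0.01786 = 0.001540 mol; V(LiOH) at equivalence = 0.001540/0.3494 = 0.004407 L.
At equivalence all the acid is converted to C6H5O-; total volume = 0.01786 + 0.004407 = 0.02227 L, so [C6H5O-] = 0.001540/0.02227 = 0.06915 M.
Kb = Kw/Ka = 1.0e-14 / 1.0 x 10^-10 = 0.000100.
[OH^-] = sqrt(Kb x [C6H5O-]) = sqrt(0.000100 x 0.06915) = 0.00263 M.
pOH = 2.58, so pH = 14.00 - 2.58 = 11.42.

11.42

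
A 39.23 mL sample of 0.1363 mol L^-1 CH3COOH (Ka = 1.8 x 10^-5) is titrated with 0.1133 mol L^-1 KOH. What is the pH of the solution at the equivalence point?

n(CH3COOH) = 0.1363 x 0.03923 = 0.005347 mol; V(KOH) at equivalence = 0.005347/0.1133 = 0.04719 L.
At equivalence all the acid is converted to CH3COO-; total volume = 0.03923 + 0.04719 = 0.08642 L, so [CH3COO-] = 0.005347/0.08642 = 0.06187 M.
Kb = Kw/Ka = 1.0e-14 / 1.8 x 10^-5 = 5.56e-10.
[OH^-] = sqrt(Kb x [CH3COO-]) = sqrt(5.56e-10 x 0.06187) = 5.86e-6 M.
pOH = 5.23, so pH = 14.00 - 5.23 = 8.77.

8.77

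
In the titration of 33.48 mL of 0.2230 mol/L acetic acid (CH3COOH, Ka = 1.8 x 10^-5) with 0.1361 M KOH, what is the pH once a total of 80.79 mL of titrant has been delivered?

12.49

n(acid) = 0.2230 x 0.03348 = 0.007466 mol; n(KOH) added = 0.1361 x 0.08079 = 0.01100 mol.
Base is in excess by 0.01100 - 0.007466 = 0.003529 mol in a total volume of 0.1143 L.
[OH^-] = 0.003529/0.1143 = 0.03089 M, so pOH = 1.51 and pH = 14.00 - 1.51 = 12.49.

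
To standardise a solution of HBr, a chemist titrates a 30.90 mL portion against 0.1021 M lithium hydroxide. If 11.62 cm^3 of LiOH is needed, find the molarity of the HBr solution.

0.0384 M

n(LiOH) delivered = 0.1021 x 0.01162 = 0.001186 mol.
For a 1:1 reaction, n(HBr) = 0.001186 mol.
[HBr] = 0.001186 mol / 0.03090 L = 0.0384 M.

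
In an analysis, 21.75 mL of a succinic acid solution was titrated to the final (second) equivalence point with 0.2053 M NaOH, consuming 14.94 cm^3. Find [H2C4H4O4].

0.0705 M

n(NaOH) = 0.2053 x 0.01494 = 0.003067 mol.
At the final (second) equivalence point, 2 mol OH^- react per mol H2C4H4O4, so n(H2C4H4O4) = 0.003067 / 2 = 0.001534 mol.
[H2C4H4O4] = 0.001534 / 0.02175 L = 0.0705 M.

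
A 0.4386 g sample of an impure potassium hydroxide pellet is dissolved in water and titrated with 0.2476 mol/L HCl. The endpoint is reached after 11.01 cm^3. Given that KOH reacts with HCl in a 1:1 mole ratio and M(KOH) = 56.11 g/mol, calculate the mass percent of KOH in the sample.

n(HCl) = 0.2476 x 0.01101 = 0.002726 mol.
n(KOH) = 0.002726 / 1 = 0.002726 mol.
mass of KOH = 0.002726 x 56.11 = 0.1530 g.
% purity = 0.1530 / 0.4386 x 100 = 34.9%.

34.9%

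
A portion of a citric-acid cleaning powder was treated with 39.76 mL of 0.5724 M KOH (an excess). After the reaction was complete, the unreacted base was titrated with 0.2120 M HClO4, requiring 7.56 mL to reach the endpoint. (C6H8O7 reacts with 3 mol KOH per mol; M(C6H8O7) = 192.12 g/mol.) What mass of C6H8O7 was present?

1.35 g

Total n(KOH) added = 0.5724 x 0.03976 = 0.02276 mol.
n(HClO4) used = 0.2120 x 0.007560 = 0.001603 mol, which equals the excess n(KOH).
So n(KOH) consumed by the sample = 0.02276 - 0.001603 = 0.02116 mol.
n(C6H8O7) = 0.02116 / 3 = 0.007052 mol.
mass = 0.007052 mol x 192.12 g/mol = 1.35 g.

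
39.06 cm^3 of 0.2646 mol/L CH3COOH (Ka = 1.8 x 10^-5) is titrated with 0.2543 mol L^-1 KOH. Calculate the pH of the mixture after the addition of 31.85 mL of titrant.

5.30

Initial n(CH3COOH) = 0.2646 x 0.03906 = 0.01034 mol.
n(KOH) added = 0.2543 x 0.03185 = 0.008099 mol, converting that many moles of CH3COOH to CH3COO-.
Remaining n(CH3COOH) = 0.002236 mol; n(CH3COO-) = 0.008099 mol.
By Henderson-Hasselbalch, pH = pKa + log([A^-]/[HA]) = 4.74 + log(0.008099/0.002236) = 4.74 + (+0.56) = 5.30.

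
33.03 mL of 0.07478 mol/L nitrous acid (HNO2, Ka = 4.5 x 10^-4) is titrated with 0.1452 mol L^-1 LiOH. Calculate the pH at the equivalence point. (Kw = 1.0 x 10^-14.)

8.02

n(HNO2) = 0.07478 x 0.03303 = 0.002470 mol; V(LiOH) at equivalence = 0.002470/0.1452 = 0.01701 L.
At equivalence all the acid is converted to NO2-; total volume = 0.03303 + 0.01701 = 0.05004 L, so [NO2-] = 0.002470/0.05004 = 0.04936 M.
Kb = Kw/Ka = 1.0e-14 / 4.5 x 10^-4 = 2.22e-11.
[OH^-] = sqrt(Kb x [NO2-]) = sqrt(2.22e-11 x 0.04936) = 1.05e-6 M.
pOH = 5.98, so pH = 14.00 - 5.98 = 8.02.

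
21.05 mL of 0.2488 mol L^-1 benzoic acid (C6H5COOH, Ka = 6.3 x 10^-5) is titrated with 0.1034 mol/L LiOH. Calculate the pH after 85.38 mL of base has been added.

12.53

n(acid) = 0.2488 x 0.02105 = 0.005237 mol; n(LiOH) added = 0.1034 x 0.08538 = 0.008828 mol.
Base is in excess by 0.008828 - 0.005237 = 0.003591 mol in a total volume of 0.1064 L.
[OH^-] = 0.003591/0.1064 = 0.03374 M, so pOH = 1.47 and pH = 14.00 - 1.47 = 12.53.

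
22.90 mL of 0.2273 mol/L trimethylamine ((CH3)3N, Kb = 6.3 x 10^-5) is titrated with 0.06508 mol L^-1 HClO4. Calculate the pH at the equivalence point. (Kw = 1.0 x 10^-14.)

n((CH3)3N) = 0.2273 x 0.02290 = 0.005205 mol; V(HClO4) at equivalence = 0.005205/0.06508 = 0.07998 L.
At equivalence the base is fully converted to (CH3)3NH+; total volume = 0.1029 L, so [(CH3)3NH+] = 0.005205/0.1029 = 0.05059 M.
Ka((CH3)3NH+) = Kw/Kb = 1.0e-14 / 6.3 x 10^-5 = 1.59e-10.
[H^+] = sqrt(Ka x [(CH3)3NH+]) = sqrt(1.59e-10 x 0.05059) = 2.83e-6 M.
pH = -log(2.83e-6) = 5.55.

5.55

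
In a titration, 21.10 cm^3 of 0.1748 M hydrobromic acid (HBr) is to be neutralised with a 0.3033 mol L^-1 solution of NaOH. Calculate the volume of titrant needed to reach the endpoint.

12.2 mL

n(HBr) = 0.1748 mol/L x 0.02110 L = 0.003688 mol.
At equivalence n(NaOH) = n(HBr) = 0.003688 mol.
V(NaOH) = 0.003688 / 0.3033 = 0.01216 L = 12.2 mL.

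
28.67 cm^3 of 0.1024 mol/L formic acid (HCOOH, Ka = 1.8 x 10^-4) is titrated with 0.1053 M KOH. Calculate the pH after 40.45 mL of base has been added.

12.28

n(acid) = 0.1024 x 0.02867 = 0.002936 mol; n(KOH) added = 0.1053 x 0.04045 = 0.004259 mol.
Base is in excess by 0.004259 - 0.002936 = 0.001324 mol in a total volume of 0.06912 L.
[OH^-] = 0.001324/0.06912 = 0.01915 M, so pOH = 1.72 and pH = 14.00 - 1.72 = 12.28.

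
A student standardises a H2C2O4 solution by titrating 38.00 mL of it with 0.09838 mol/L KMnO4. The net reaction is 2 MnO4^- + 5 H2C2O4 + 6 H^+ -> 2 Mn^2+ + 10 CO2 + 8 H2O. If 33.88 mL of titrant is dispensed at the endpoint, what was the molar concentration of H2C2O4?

n(KMnO4) = 0.09838 x 0.03388 = 0.003333 mol.
From the balanced equation, 2 mol KMnO4 reacts with 5 mol H2C2O4, so n(H2C2O4) = 0.003333 x 5/2 = 0.008333 mol.
[H2C2O4] = 0.008333 / 0.03800 L = 0.219 M.

0.219 M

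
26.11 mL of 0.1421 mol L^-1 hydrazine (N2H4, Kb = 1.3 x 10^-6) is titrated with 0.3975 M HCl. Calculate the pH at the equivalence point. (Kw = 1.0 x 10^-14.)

n(N2H4) = 0.1421 x 0.02611 = 0.003710 mol; V(HCl) at equivalence = 0.003710/0.3975 = 0.009334 L.
At equivalence the base is fully converted to N2H5+; total volume = 0.03544 L, so [N2H5+] = 0.003710/0.03544 = 0.1047 M.
Ka(N2H5+) = Kw/Kb = 1.0e-14 / 1.3 x 10^-6 = 7.69e-9.
[H^+] = sqrt(Ka x [N2H5+]) = sqrt(7.69e-9 x 0.1047) = 2.84e-5 M.
pH = -log(2.84e-5) = 4.55.

4.55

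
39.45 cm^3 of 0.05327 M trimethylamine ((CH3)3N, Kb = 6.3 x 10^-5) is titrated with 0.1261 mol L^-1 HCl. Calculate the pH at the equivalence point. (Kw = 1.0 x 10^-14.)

5.61

n((CH3)3N) = 0.05327 x 0.03945 = 0.002102 mol; V(HCl) at equivalence = 0.002102/0.1261 = 0.01667 L.
At equivalence the base is fully converted to (CH3)3NH+; total volume = 0.05612 L, so [(CH3)3NH+] = 0.002102/0.05612 = 0.03745 M.
Ka((CH3)3NH+) = Kw/Kb = 1.0e-14 / 6.3 x 10^-5 = 1.59e-10.
[H^+] = sqrt(Ka x [(CH3)3NH+]) = sqrt(1.59e-10 x 0.03745) = 2.44e-6 M.
pH = -log(2.44e-6) = 5.61.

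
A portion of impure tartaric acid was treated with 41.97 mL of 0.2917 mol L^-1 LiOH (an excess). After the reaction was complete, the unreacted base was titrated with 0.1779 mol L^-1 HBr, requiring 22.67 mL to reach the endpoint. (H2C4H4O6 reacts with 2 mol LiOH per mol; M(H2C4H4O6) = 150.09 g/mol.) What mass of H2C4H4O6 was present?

0.616 g

Total n(LiOH) added = 0.2917 x 0.04197 = 0.01224 mol.
n(HBr) used = 0.1779 x 0.02267 = 0.004033 mol, which equals the excess n(LiOH).
So n(LiOH) consumed by the sample = 0.01224 - 0.004033 = 0.008210 mol.
n(H2C4H4O6) = 0.008210 / 2 = 0.004105 mol.
mass = 0.004105 mol x 150.09 g/mol = 0.616 g.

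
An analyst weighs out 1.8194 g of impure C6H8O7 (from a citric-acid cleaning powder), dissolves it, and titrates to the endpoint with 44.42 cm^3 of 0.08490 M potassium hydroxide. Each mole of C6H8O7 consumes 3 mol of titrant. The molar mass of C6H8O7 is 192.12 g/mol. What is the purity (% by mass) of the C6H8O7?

13.3%

n(KOH) = 0.08490 x 0.04442 = 0.003771 mol.
n(C6H8O7) = 0.003771 / 3 = 0.001257 mol.
mass of C6H8O7 = 0.001257 x 192.12 = 0.2415 g.
% purity = 0.2415 / 1.8194 x 100 = 13.3%.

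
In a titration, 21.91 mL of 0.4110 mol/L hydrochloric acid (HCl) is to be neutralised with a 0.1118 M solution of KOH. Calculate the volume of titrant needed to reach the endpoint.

n(HCl) = 0.4110 mol/L x 0.02191 L = 0.009005 mol.
At equivalence n(KOH) = n(HCl) = 0.009005 mol.
V(KOH) = 0.009005 / 0.1118 = 0.08055 L = 80.5 mL.

80.5 mL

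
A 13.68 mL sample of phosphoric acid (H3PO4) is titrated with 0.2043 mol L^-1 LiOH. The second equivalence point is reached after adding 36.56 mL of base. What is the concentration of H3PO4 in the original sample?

n(LiOH) = 0.2043 x 0.03656 = 0.007469 mol.
At the second equivalence point, 2 mol OH^- react per mol H3PO4, so n(H3PO4) = 0.007469 / 2 = 0.003735 mol.
[H3PO4] = 0.003735 / 0.01368 L = 0.273 M.

0.273 M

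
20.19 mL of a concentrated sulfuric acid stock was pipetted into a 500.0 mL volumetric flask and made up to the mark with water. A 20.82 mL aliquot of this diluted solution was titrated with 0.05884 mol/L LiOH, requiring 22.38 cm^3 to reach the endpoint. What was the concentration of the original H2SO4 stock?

n(LiOH) = 0.05884 x 0.02238 = 0.001317 mol.
n(H2SO4) in the aliquot = 0.001317 x 1/2 = 0.0006584 mol.
[diluted H2SO4] = 0.0006584 / 0.02082 = 0.03162 M.
Dilution factor = 500.0/20.19 = 24.76, so [stock] = 0.03162 x 24.76 = 0.783 M.

0.783 M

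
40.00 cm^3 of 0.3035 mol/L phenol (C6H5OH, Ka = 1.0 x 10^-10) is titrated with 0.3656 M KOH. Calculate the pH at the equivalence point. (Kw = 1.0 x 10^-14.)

11.61

n(C6H5OH) = 0.3035 x 0.04000 = 0.01214 mol; V(KOH) at equivalence = 0.01214/0.3656 = 0.03321 L.
At equivalence all the acid is converted to C6H5O-; total volume = 0.04000 + 0.03321 = 0.07321 L, so [C6H5O-] = 0.01214/0.07321 = 0.1658 M.
Kb = Kw/Ka = 1.0e-14 / 1.0 x 10^-10 = 0.000100.
[OH^-] = sqrt(Kb x [C6H5O-]) = sqrt(0.000100 x 0.1658) = 0.00407 M.
pOH = 2.39, so pH = 14.00 - 2.39 = 11.61.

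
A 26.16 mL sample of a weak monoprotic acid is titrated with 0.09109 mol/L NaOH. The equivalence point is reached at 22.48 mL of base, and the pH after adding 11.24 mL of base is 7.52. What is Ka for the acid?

3.0 x 10^-8

11.24 mL is half of the equivalence volume, so this is the half-equivalence point where [HA] = [A^-].
At half-equivalence pH = pKa, so pKa = 7.52.
Ka = 10^(-7.52) = 3.0 x 10^-8.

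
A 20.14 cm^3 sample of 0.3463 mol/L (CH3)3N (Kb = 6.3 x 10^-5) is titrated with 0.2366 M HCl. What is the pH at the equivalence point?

n((CH3)3N) = 0.3463 x 0.02014 = 0.006974 mol; V(HCl) at equivalence = 0.006974/0.2366 = 0.02948 L.
At equivalence the base is fully converted to (CH3)3NH+; total volume = 0.04962 L, so [(CH3)3NH+] = 0.006974/0.04962 = 0.1406 M.
Ka((CH3)3NH+) = Kw/Kb = 1.0e-14 / 6.3 x 10^-5 = 1.59e-10.
[H^+] = sqrt(Ka x [(CH3)3NH+]) = sqrt(1.59e-10 x 0.1406) = 4.72e-6 M.
pH = -log(4.72e-6) = 5.33.

5.33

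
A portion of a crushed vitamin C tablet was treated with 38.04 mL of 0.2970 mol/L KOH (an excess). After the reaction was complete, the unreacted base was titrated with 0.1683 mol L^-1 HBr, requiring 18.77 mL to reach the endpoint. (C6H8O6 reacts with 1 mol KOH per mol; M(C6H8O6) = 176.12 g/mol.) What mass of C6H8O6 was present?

Total n(KOH) added = 0.2970 x 0.03804 = 0.01130 mol.
n(HBr) used = 0.1683 x 0.01877 = 0.003159 mol, which equals the excess n(KOH).
So n(KOH) consumed by the sample = 0.01130 - 0.003159 = 0.008139 mol.
n(C6H8O6) = 0.008139 / 1 = 0.008139 mol.
mass = 0.008139 mol x 176.12 g/mol = 1.43 g.

1.43 g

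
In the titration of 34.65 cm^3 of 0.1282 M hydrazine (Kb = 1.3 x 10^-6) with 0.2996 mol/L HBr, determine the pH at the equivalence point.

4.58

n(N2H4) = 0.1282 x 0.03465 = 0.004442 mol; V(HBr) at equivalence = 0.004442/0.2996 = 0.01483 L.
At equivalence the base is fully converted to N2H5+; total volume = 0.04948 L, so [N2H5+] = 0.004442/0.04948 = 0.08978 M.
Ka(N2H5+) = Kw/Kb = 1.0e-14 / 1.3 x 10^-6 = 7.69e-9.
[H^+] = sqrt(Ka x [N2H5+]) = sqrt(7.69e-9 x 0.08978) = 2.63e-5 M.
pH = -log(2.63e-5) = 4.58.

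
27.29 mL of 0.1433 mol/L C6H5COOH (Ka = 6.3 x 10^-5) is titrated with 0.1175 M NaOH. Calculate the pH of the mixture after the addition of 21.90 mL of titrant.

Initial n(C6H5COOH) = 0.1433 x 0.02729 = 0.003911 mol.
n(NaOH) added = 0.1175 x 0.02190 = 0.002573 mol, converting that many moles of C6H5COOH to C6H5COO-.
Remaining n(C6H5COOH) = 0.001337 mol; n(C6H5COO-) = 0.002573 mol.
By Henderson-Hasselbalch, pH = pKa + log([A^-]/[HA]) = 4.20 + log(0.002573/0.001337) = 4.20 + (+0.28) = 4.48.

4.48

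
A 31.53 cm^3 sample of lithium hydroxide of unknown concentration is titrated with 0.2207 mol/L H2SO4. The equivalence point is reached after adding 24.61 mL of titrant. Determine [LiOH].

n(H2SO4) delivered = 0.2207 x 0.02461 = 0.005431 mol.
The reaction is 2 LiOH + 1 H2SO4, so n(LiOH) = 0.005431 x 2/1 = 0.01086 mol.
[LiOH] = 0.01086 mol / 0.03153 L = 0.345 M.

0.345 M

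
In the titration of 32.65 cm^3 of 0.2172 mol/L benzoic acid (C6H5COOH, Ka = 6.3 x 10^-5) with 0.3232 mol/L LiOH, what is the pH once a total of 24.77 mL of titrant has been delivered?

12.20

n(acid) = 0.2172 x 0.03265 = 0.007092 mol; n(LiOH) added = 0.3232 x 0.02477 = 0.008006 mol.
Base is in excess by 0.008006 - 0.007092 = 0.0009141 mol in a total volume of 0.05742 L.
[OH^-] = 0.0009141/0.05742 = 0.01592 M, so pOH = 1.80 and pH = 14.00 - 1.80 = 12.20.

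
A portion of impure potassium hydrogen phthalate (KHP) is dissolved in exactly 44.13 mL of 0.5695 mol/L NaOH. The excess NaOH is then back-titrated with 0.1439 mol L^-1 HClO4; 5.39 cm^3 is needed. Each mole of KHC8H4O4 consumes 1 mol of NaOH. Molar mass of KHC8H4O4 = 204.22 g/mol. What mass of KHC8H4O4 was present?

4.97 g

Total n(NaOH) added = 0.5695 x 0.04413 = 0.02513 mol.
n(HClO4) used = 0.1439 x 0.005390 = 0.0007756 mol, which equals the excess n(NaOH).
So n(NaOH) consumed by the sample = 0.02513 - 0.0007756 = 0.02436 mol.
n(KHC8H4O4) = 0.02436 / 1 = 0.02436 mol.
mass = 0.02436 mol x 204.22 g/mol = 4.97 g.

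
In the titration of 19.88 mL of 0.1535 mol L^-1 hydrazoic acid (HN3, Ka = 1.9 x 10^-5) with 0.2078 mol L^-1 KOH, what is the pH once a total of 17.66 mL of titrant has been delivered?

n(acid) = 0.1535 x 0.01988 = 0.003052 mol; n(KOH) added = 0.2078 x 0.01766 = 0.003670 mol.
Base is in excess by 0.003670 - 0.003052 = 0.0006182 mol in a total volume of 0.03754 L.
[OH^-] = 0.0006182/0.03754 = 0.01647 M, so pOH = 1.78 and pH = 14.00 - 1.78 = 12.22.

12.22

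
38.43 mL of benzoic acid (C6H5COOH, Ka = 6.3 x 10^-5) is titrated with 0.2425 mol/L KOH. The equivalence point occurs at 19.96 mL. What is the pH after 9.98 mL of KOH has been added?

9.98 mL is exactly half the equivalence volume (19.96/2), i.e. the half-equivalence point.
There, n(HA) = n(A^-), so pH = pKa = -log(6.3 x 10^-5) = 4.20.

4.20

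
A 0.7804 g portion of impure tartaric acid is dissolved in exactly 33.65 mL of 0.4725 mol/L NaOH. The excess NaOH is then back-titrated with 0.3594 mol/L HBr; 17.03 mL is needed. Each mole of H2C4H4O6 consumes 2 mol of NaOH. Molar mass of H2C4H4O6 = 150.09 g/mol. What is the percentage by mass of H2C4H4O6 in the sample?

94.0%

Total n(NaOH) added = 0.4725 x 0.03365 = 0.01590 mol.
n(HBr) used = 0.3594 x 0.01703 = 0.006121 mol, which equals the excess n(NaOH).
So n(NaOH) consumed by the sample = 0.01590 - 0.006121 = 0.009779 mol.
n(H2C4H4O6) = 0.009779 / 2 = 0.004890 mol.
mass H2C4H4O6 = 0.004890 x 150.09 = 0.7339 g, so %H2C4H4O6 = 0.7339/0.7804 x 100 = 94.0%.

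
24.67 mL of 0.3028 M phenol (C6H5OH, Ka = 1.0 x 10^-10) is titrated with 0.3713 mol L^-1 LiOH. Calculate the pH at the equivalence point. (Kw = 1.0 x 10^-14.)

11.61

n(C6H5OH) = 0.3028 x 0.02467 = 0.007470 mol; V(LiOH) at equivalence = 0.007470/0.3713 = 0.02012 L.
At equivalence all the acid is converted to C6H5O-; total volume = 0.02467 + 0.02012 = 0.04479 L, so [C6H5O-] = 0.007470/0.04479 = 0.1668 M.
Kb = Kw/Ka = 1.0e-14 / 1.0 x 10^-10 = 0.000100.
[OH^-] = sqrt(Kb x [C6H5O-]) = sqrt(0.000100 x 0.1668) = 0.00408 M.
pOH = 2.39, so pH = 14.00 - 2.39 = 11.61.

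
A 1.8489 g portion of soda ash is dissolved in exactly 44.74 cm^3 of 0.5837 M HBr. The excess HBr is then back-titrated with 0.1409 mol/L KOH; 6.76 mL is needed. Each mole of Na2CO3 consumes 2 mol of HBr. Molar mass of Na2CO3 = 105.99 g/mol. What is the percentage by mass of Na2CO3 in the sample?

Total n(HBr) added = 0.5837 x 0.04474 = 0.02611 mol.
n(KOH) used = 0.1409 x 0.006760 = 0.0009525 mol, which equals the excess n(HBr).
So n(HBr) consumed by the sample = 0.02611 - 0.0009525 = 0.02516 mol.
n(Na2CO3) = 0.02516 / 2 = 0.01258 mol.
mass Na2CO3 = 0.01258 x 105.99 = 1.333 g, so %Na2CO3 = 1.333/1.8489 x 100 = 72.1%.

72.1%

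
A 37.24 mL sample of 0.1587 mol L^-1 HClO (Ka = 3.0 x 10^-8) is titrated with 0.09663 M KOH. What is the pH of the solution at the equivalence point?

10.15

n(HClO) = 0.1587 x 0.03724 = 0.005910 mol; V(KOH) at equivalence = 0.005910/0.09663 = 0.06116 L.
At equivalence all the acid is converted to ClO-; total volume = 0.03724 + 0.06116 = 0.09840 L, so [ClO-] = 0.005910/0.09840 = 0.06006 M.
Kb = Kw/Ka = 1.0e-14 / 3.0 x 10^-8 = 3.33e-7.
[OH^-] = sqrt(Kb x [ClO-]) = sqrt(3.33e-7 x 0.06006) = 0.000141 M.
pOH = 3.85, so pH = 14.00 - 3.85 = 10.15.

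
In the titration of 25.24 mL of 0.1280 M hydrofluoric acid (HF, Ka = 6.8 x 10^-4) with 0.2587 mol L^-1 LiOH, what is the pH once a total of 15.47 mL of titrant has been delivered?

n(acid) = 0.1280 x 0.02524 = 0.003231 mol; n(LiOH) added = 0.2587 x 0.01547 = 0.004002 mol.
Base is in excess by 0.004002 - 0.003231 = 0.0007714 mol in a total volume of 0.04071 L.
[OH^-] = 0.0007714/0.04071 = 0.01895 M, so pOH = 1.72 and pH = 14.00 - 1.72 = 12.28.

12.28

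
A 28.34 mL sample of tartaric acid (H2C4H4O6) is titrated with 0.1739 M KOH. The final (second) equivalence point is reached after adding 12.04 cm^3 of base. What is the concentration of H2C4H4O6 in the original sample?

0.0369 M

n(KOH) = 0.1739 x 0.01204 = 0.002094 mol.
At the final (second) equivalence point, 2 mol OH^- react per mol H2C4H4O6, so n(H2C4H4O6) = 0.002094 / 2 = 0.001047 mol.
[H2C4H4O6] = 0.001047 / 0.02834 L = 0.0369 M.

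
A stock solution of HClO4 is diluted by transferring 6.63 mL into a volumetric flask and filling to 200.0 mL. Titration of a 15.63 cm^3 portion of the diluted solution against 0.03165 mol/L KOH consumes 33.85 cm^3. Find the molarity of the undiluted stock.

2.07 M

n(KOH) = 0.03165 x 0.03385 = 0.001071 mol.
n(HClO4) in the aliquot = 0.001071 mol.
[diluted HClO4] = 0.001071 / 0.01563 = 0.06854 M.
Dilution factor = 200.0/6.630 = 30.17, so [stock] = 0.06854 x 30.17 = 2.07 M.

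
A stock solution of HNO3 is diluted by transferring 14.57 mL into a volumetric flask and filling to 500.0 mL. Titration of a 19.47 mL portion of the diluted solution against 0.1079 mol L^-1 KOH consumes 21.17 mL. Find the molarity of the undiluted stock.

n(KOH) = 0.1079 x 0.02117 = 0.002284 mol.
n(HNO3) in the aliquot = 0.002284 mol.
[diluted HNO3] = 0.002284 / 0.01947 = 0.1173 M.
Dilution factor = 500.0/14.57 = 34.32, so [stock] = 0.1173 x 34.32 = 4.03 M.

4.03 M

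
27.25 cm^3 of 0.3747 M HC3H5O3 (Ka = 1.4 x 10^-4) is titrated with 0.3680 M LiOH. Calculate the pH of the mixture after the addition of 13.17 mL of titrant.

3.81

Initial n(HC3H5O3) = 0.3747 x 0.02725 = 0.01021 mol.
n(LiOH) added = 0.3680 x 0.01317 = 0.004847 mol, converting that many moles of HC3H5O3 to C3H5O3-.
Remaining n(HC3H5O3) = 0.005364 mol; n(C3H5O3-) = 0.004847 mol.
By Henderson-Hasselbalch, pH = pKa + log([A^-]/[HA]) = 3.85 + log(0.004847/0.005364) = 3.85 + (-0.04) = 3.81.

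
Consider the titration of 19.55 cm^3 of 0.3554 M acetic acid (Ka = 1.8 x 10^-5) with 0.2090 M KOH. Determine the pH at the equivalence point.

8.93

n(CH3COOH) = 0.3554 x 0.01955 = 0.006948 mol; V(KOH) at equivalence = 0.006948/0.2090 = 0.03324 L.
At equivalence all the acid is converted to CH3COO-; total volume = 0.01955 + 0.03324 = 0.05279 L, so [CH3COO-] = 0.006948/0.05279 = 0.1316 M.
Kb = Kw/Ka = 1.0e-14 / 1.8 x 10^-5 = 5.56e-10.
[OH^-] = sqrt(Kb x [CH3COO-]) = sqrt(5.56e-10 x 0.1316) = 8.55e-6 M.
pOH = 5.07, so pH = 14.00 - 5.07 = 8.93.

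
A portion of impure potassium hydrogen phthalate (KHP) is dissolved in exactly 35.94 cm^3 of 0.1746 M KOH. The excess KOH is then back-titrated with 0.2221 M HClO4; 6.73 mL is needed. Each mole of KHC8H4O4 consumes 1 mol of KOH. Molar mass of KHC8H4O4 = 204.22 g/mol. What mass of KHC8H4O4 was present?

Total n(KOH) added = 0.1746 x 0.03594 = 0.006275 mol.
n(HClO4) used = 0.2221 x 0.006730 = 0.001495 mol, which equals the excess n(KOH).
So n(KOH) consumed by the sample = 0.006275 - 0.001495 = 0.004780 mol.
n(KHC8H4O4) = 0.004780 / 1 = 0.004780 mol.
mass = 0.004780 mol x 204.22 g/mol = 0.976 g.

0.976 g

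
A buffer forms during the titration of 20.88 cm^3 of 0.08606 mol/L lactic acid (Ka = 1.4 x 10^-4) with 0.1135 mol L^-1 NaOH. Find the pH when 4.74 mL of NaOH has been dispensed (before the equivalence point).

Initial n(HC3H5O3) = 0.08606 x 0.02088 = 0.001797 mol.
n(NaOH) added = 0.1135 x 0.004740 = 0.0005380 mol, converting that many moles of HC3H5O3 to C3H5O3-.
Remaining n(HC3H5O3) = 0.001259 mol; n(C3H5O3-) = 0.0005380 mol.
By Henderson-Hasselbalch, pH = pKa + log([A^-]/[HA]) = 3.85 + log(0.0005380/0.001259) = 3.85 + (-0.37) = 3.48.

3.48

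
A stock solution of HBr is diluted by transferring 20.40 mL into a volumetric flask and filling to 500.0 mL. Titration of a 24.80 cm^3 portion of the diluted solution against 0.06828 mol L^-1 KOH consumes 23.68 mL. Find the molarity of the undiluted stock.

1.60 M

n(KOH) = 0.06828 x 0.02368 = 0.001617 mol.
n(HBr) in the aliquot = 0.001617 mol.
[diluted HBr] = 0.001617 / 0.02480 = 0.06520 M.
Dilution factor = 500.0/20.40 = 24.51, so [stock] = 0.06520 x 24.51 = 1.60 M.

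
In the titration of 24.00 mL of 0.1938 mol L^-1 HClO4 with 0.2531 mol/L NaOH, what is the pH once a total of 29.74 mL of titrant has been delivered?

n(acid) = 0.1938 x 0.02400 = 0.004651 mol; n(NaOH) added = 0.2531 x 0.02974 = 0.007527 mol.
Base is in excess by 0.007527 - 0.004651 = 0.002876 mol in a total volume of 0.05374 L.
[OH^-] = 0.002876/0.05374 = 0.05352 M, so pOH = 1.27 and pH = 14.00 - 1.27 = 12.73.

12.73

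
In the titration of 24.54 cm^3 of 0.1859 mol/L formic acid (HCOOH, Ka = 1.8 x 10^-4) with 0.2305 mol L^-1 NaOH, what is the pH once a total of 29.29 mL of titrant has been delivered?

n(acid) = 0.1859 x 0.02454 = 0.004562 mol; n(NaOH) added = 0.2305 x 0.02929 = 0.006751 mol.
Base is in excess by 0.006751 - 0.004562 = 0.002189 mol in a total volume of 0.05383 L.
[OH^-] = 0.002189/0.05383 = 0.04067 M, so pOH = 1.39 and pH = 14.00 - 1.39 = 12.61.

12.61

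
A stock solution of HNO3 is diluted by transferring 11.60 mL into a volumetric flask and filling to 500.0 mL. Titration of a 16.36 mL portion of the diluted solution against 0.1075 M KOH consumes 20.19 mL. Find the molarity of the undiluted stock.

5.72 M

n(KOH) = 0.1075 x 0.02019 = 0.002170 mol.
n(HNO3) in the aliquot = 0.002170 mol.
[diluted HNO3] = 0.002170 / 0.01636 = 0.1327 M.
Dilution factor = 500.0/11.60 = 43.10, so [stock] = 0.1327 x 43.10 = 5.72 M.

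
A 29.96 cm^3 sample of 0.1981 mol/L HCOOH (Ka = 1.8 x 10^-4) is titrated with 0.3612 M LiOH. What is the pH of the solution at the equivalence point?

8.43

n(HCOOH) = 0.1981 x 0.02996 = 0.005935 mol; V(LiOH) at equivalence = 0.005935/0.3612 = 0.01643 L.
At equivalence all the acid is converted to HCOO-; total volume = 0.02996 + 0.01643 = 0.04639 L, so [HCOO-] = 0.005935/0.04639 = 0.1279 M.
Kb = Kw/Ka = 1.0e-14 / 1.8 x 10^-4 = 5.56e-11.
[OH^-] = sqrt(Kb x [HCOO-]) = sqrt(5.56e-11 x 0.1279) = 2.67e-6 M.
pOH = 5.57, so pH = 14.00 - 5.57 = 8.43.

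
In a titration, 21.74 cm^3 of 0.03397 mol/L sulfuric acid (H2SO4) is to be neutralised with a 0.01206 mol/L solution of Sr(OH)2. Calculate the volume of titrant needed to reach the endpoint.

n(H2SO4) = 0.03397 mol/L x 0.02174 L = 0.0007385 mol.
At equivalence n(Sr(OH)2) = n(H2SO4) = 0.0007385 mol.
V(Sr(OH)2) = 0.0007385 / 0.01206 = 0.06124 L = 61.2 mL.

61.2 mL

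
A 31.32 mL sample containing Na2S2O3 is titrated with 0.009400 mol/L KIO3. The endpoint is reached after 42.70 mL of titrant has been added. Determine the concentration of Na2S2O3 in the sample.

n(KIO3) = 0.009400 x 0.04270 = 0.0004014 mol.
From the balanced equation, 1 mol KIO3 reacts with 6 mol Na2S2O3, so n(Na2S2O3) = 0.0004014 x 6/1 = 0.002408 mol.
[Na2S2O3] = 0.002408 / 0.03132 L = 0.0769 M.

0.0769 M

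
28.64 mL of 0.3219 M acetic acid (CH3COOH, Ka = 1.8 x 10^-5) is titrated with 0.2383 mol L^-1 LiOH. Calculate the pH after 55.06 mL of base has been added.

n(acid) = 0.3219 x 0.02864 = 0.009219 mol; n(LiOH) added = 0.2383 x 0.05506 = 0.01312 mol.
Base is in excess by 0.01312 - 0.009219 = 0.003902 mol in a total volume of 0.08370 L.
[OH^-] = 0.003902/0.08370 = 0.04661 M, so pOH = 1.33 and pH = 14.00 - 1.33 = 12.67.

12.67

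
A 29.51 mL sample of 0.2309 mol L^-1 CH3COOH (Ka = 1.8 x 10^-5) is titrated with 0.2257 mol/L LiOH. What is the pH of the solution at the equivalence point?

8.90

n(CH3COOH) = 0.2309 x 0.02951 = 0.006814 mol; V(LiOH) at equivalence = 0.006814/0.2257 = 0.03019 L.
At equivalence all the acid is converted to CH3COO-; total volume = 0.02951 + 0.03019 = 0.05970 L, so [CH3COO-] = 0.006814/0.05970 = 0.1141 M.
Kb = Kw/Ka = 1.0e-14 / 1.8 x 10^-5 = 5.56e-10.
[OH^-] = sqrt(Kb x [CH3COO-]) = sqrt(5.56e-10 x 0.1141) = 7.96e-6 M.
pOH = 5.10, so pH = 14.00 - 5.10 = 8.90.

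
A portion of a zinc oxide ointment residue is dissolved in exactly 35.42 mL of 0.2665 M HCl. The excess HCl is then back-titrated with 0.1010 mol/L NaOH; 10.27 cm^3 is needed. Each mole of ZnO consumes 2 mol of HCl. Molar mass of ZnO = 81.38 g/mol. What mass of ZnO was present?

0.342 g

Total n(HCl) added = 0.2665 x 0.03542 = 0.009439 mol.
n(NaOH) used = 0.1010 x 0.01027 = 0.001037 mol, which equals the excess n(HCl).
So n(HCl) consumed by the sample = 0.009439 - 0.001037 = 0.008402 mol.
n(ZnO) = 0.008402 / 2 = 0.004201 mol.
mass = 0.004201 mol x 81.38 g/mol = 0.342 g.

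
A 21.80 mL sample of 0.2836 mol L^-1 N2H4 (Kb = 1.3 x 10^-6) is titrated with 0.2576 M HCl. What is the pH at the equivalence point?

n(N2H4) = 0.2836 x 0.02180 = 0.006182 mol; V(HCl) at equivalence = 0.006182/0.2576 = 0.02400 L.
At equivalence the base is fully converted to N2H5+; total volume = 0.04580 L, so [N2H5+] = 0.006182/0.04580 = 0.1350 M.
Ka(N2H5+) = Kw/Kb = 1.0e-14 / 1.3 x 10^-6 = 7.69e-9.
[H^+] = sqrt(Ka x [N2H5+]) = sqrt(7.69e-9 x 0.1350) = 3.22e-5 M.
pH = -log(3.22e-5) = 4.49.

4.49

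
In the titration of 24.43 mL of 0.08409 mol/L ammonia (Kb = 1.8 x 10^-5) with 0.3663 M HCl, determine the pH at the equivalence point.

n(NH3) = 0.08409 x 0.02443 = 0.002054 mol; V(HCl) at equivalence = 0.002054/0.3663 = 0.005608 L.
At equivalence the base is fully converted to NH4+; total volume = 0.03004 L, so [NH4+] = 0.002054/0.03004 = 0.06839 M.
Ka(NH4+) = Kw/Kb = 1.0e-14 / 1.8 x 10^-5 = 5.56e-10.
[H^+] = sqrt(Ka x [NH4+]) = sqrt(5.56e-10 x 0.06839) = 6.16e-6 M.
pH = -log(6.16e-6) = 5.21.

5.21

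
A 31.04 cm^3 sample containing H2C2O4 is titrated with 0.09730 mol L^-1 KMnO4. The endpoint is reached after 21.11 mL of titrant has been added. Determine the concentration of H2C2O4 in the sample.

n(KMnO4) = 0.09730 x 0.02111 = 0.002054 mol.
From the balanced equation, 2 mol KMnO4 reacts with 5 mol H2C2O4, so n(H2C2O4) = 0.002054 x 5/2 = 0.005135 mol.
[H2C2O4] = 0.005135 / 0.03104 L = 0.165 M.

0.165 M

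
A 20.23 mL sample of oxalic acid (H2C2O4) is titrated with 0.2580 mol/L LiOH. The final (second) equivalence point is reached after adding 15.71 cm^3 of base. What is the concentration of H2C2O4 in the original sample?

n(LiOH) = 0.2580 x 0.01571 = 0.004053 mol.
At the final (second) equivalence point, 2 mol OH^- react per mol H2C2O4, so n(H2C2O4) = 0.004053 / 2 = 0.002027 mol.
[H2C2O4] = 0.002027 / 0.02023 L = 0.100 M.

0.100 M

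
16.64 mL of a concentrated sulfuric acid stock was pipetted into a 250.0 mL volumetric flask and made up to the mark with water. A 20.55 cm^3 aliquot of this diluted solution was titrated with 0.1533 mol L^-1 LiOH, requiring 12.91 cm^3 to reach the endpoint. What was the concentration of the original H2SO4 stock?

n(LiOH) = 0.1533 x 0.01291 = 0.001979 mol.
n(H2SO4) in the aliquot = 0.001979 x 1/2 = 0.0009896 mol.
[diluted H2SO4] = 0.0009896 / 0.02055 = 0.04815 M.
Dilution factor = 250.0/16.64 = 15.02, so [stock] = 0.04815 x 15.02 = 0.723 M.

0.723 M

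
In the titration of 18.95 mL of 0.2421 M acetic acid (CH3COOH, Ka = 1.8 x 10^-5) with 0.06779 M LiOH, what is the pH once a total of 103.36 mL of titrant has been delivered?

n(acid) = 0.2421 x 0.01895 = 0.004588 mol; n(LiOH) added = 0.06779 x 0.1034 = 0.007007 mol.
Base is in excess by 0.007007 - 0.004588 = 0.002419 mol in a total volume of 0.1223 L.
[OH^-] = 0.002419/0.1223 = 0.01978 M, so pOH = 1.70 and pH = 14.00 - 1.70 = 12.30.

12.30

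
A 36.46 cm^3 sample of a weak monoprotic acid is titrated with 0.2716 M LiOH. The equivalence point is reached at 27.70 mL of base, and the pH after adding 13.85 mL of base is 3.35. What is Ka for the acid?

4.5 x 10^-4

13.85 mL is half of the equivalence volume, so this is the half-equivalence point where [HA] = [A^-].
At half-equivalence pH = pKa, so pKa = 3.35.
Ka = 10^(-3.35) = 4.5 x 10^-4.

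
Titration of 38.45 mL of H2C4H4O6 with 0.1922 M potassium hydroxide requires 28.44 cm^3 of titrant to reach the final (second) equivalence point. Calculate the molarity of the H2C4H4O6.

0.0711 M

n(KOH) = 0.1922 x 0.02844 = 0.005466 mol.
At the final (second) equivalence point, 2 mol OH^- react per mol H2C4H4O6, so n(H2C4H4O6) = 0.005466 / 2 = 0.002733 mol.
[H2C4H4O6] = 0.002733 / 0.03845 L = 0.0711 M.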